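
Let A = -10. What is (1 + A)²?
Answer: 81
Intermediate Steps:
(1 + A)² = (1 - 10)² = (-9)² = 81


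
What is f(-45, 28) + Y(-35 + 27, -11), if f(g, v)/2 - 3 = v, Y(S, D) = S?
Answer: 54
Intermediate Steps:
f(g, v) = 6 + 2*v
f(-45, 28) + Y(-35 + 27, -11) = (6 + 2*28) + (-35 + 27) = (6 + 56) - 8 = 62 - 8 = 54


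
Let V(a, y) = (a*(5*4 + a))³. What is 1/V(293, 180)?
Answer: 1/771322275313829 ≈ 1.2965e-15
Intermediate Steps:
V(a, y) = a³*(20 + a)³ (V(a, y) = (a*(20 + a))³ = a³*(20 + a)³)
1/V(293, 180) = 1/(293³*(20 + 293)³) = 1/(25153757*313³) = 1/(25153757*30664297) = 1/771322275313829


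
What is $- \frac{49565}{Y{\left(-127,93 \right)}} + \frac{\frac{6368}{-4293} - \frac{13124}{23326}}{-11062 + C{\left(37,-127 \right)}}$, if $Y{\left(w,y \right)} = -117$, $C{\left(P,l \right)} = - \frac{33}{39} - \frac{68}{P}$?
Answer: $\frac{1467533575075361545}{3464165304915471} \approx 423.63$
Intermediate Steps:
$C{\left(P,l \right)} = - \frac{11}{13} - \frac{68}{P}$ ($C{\left(P,l \right)} = \left(-33\right) \frac{1}{39} - \frac{68}{P} = - \frac{11}{13} - \frac{68}{P}$)
$- \frac{49565}{Y{\left(-127,93 \right)}} + \frac{\frac{6368}{-4293} - \frac{13124}{23326}}{-11062 + C{\left(37,-127 \right)}} = - \frac{49565}{-117} + \frac{\frac{6368}{-4293} - \frac{13124}{23326}}{-11062 - \left(\frac{11}{13} + \frac{68}{37}\right)} = \left(-49565\right) \left(- \frac{1}{117}\right) + \frac{6368 \left(- \frac{1}{4293}\right) - \frac{6562}{11663}}{-11062 - \frac{1291}{481}} = \frac{49565}{117} + \frac{- \frac{6368}{4293} - \frac{6562}{11663}}{-11062 - \frac{1291}{481}} = \frac{49565}{117} - \frac{102440650}{50069259 \left(-11062 - \frac{1291}{481}\right)} = \frac{49565}{117} - \frac{102440650}{50069259 \left(- \frac{5322113}{481}\right)} = \frac{49565}{117} - - \frac{49273952650}{266474254224267} = \frac{49565}{117} + \frac{49273952650}{266474254224267} = \frac{1467533575075361545}{3464165304915471}$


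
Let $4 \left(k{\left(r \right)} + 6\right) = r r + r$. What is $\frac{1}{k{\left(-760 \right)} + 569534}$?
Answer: $\frac{1}{713738} \approx 1.4011 \cdot 10^{-6}$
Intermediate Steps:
$k{\left(r \right)} = -6 + \frac{r}{4} + \frac{r^{2}}{4}$ ($k{\left(r \right)} = -6 + \frac{r r + r}{4} = -6 + \frac{r^{2} + r}{4} = -6 + \frac{r + r^{2}}{4} = -6 + \left(\frac{r}{4} + \frac{r^{2}}{4}\right) = -6 + \frac{r}{4} + \frac{r^{2}}{4}$)
$\frac{1}{k{\left(-760 \right)} + 569534} = \frac{1}{\left(-6 + \frac{1}{4} \left(-760\right) + \frac{\left(-760\right)^{2}}{4}\right) + 569534} = \frac{1}{\left(-6 - 190 + \frac{1}{4} \cdot 577600\right) + 569534} = \frac{1}{\left(-6 - 190 + 144400\right) + 569534} = \frac{1}{144204 + 569534} = \frac{1}{713738}$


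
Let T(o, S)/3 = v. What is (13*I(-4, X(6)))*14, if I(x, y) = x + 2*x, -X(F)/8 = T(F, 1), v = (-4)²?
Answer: -2184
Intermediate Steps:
v = 16
T(o, S) = 48 (T(o, S) = 3*16 = 48)
X(F) = -384 (X(F) = -8*48 = -384)
I(x, y) = 3*x
(13*I(-4, X(6)))*14 = (13*(3*(-4)))*14 = (13*(-12))*14 = -156*14 = -2184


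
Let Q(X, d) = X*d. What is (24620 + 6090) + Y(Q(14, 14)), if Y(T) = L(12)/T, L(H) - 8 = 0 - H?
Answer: 1504789/49 ≈ 30710.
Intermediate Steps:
L(H) = 8 - H (L(H) = 8 + (0 - H) = 8 - H)
Y(T) = -4/T (Y(T) = (8 - 1*12)/T = (8 - 12)/T = -4/T)
(24620 + 6090) + Y(Q(14, 14)) = (24620 + 6090) - 4/(14*14) = 30710 - 4/196 = 30710 - 4*1/196 = 30710 - 1/49 = 1504789/49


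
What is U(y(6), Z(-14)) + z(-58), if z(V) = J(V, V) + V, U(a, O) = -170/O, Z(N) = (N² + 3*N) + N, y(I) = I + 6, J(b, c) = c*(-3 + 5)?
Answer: -2453/14 ≈ -175.21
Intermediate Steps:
J(b, c) = 2*c (J(b, c) = c*2 = 2*c)
y(I) = 6 + I
Z(N) = N² + 4*N
z(V) = 3*V (z(V) = 2*V + V = 3*V)
U(y(6), Z(-14)) + z(-58) = -170*(-1/(14*(4 - 14))) + 3*(-58) = -170/((-14*(-10))) - 174 = -170/140 - 174 = -170*1/140 - 174 = -17/14 - 174 = -2453/14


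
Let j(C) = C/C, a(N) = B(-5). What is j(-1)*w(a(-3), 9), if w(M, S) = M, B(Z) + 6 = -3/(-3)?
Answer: -5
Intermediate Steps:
B(Z) = -5 (B(Z) = -6 - 3/(-3) = -6 - 3*(-⅓) = -6 + 1 = -5)
a(N) = -5
j(C) = 1
j(-1)*w(a(-3), 9) = 1*(-5) = -5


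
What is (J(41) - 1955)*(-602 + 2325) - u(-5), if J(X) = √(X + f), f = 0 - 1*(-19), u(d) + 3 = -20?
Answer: -3368442 + 3446*√15 ≈ -3.3551e+6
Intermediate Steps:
u(d) = -23 (u(d) = -3 - 20 = -23)
f = 19 (f = 0 + 19 = 19)
J(X) = √(19 + X) (J(X) = √(X + 19) = √(19 + X))
(J(41) - 1955)*(-602 + 2325) - u(-5) = (√(19 + 41) - 1955)*(-602 + 2325) - 1*(-23) = (√60 - 1955)*1723 + 23 = (2*√15 - 1955)*1723 + 23 = (-1955 + 2*√15)*1723 + 23 = (-3368465 + 3446*√15) + 23 = -3368442 + 3446*√15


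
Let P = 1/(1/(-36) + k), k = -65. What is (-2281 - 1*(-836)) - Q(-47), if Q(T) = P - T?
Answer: -3492736/2341 ≈ -1492.0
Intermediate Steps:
P = -36/2341 (P = 1/(1/(-36) - 65) = 1/(-1/36 - 65) = 1/(-2341/36) = -36/2341 ≈ -0.015378)
Q(T) = -36/2341 - T
(-2281 - 1*(-836)) - Q(-47) = (-2281 - 1*(-836)) - (-36/2341 - 1*(-47)) = (-2281 + 836) - (-36/2341 + 47) = -1445 - 1*109991/2341 = -1445 - 109991/2341 = -3492736/2341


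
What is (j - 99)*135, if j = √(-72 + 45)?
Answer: -13365 + 405*I*√3 ≈ -13365.0 + 701.48*I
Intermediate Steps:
j = 3*I*√3 (j = √(-27) = 3*I*√3 ≈ 5.1962*I)
(j - 99)*135 = (3*I*√3 - 99)*135 = (-99 + 3*I*√3)*135 = -13365 + 405*I*√3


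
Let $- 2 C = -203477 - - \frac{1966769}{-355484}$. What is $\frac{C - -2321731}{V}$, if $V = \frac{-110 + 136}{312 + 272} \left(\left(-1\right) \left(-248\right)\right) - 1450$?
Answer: $- \frac{125779819807885}{74682922592} \approx -1684.2$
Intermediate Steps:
$C = \frac{72334784637}{710968}$ ($C = - \frac{-203477 - - \frac{1966769}{-355484}}{2} = - \frac{-203477 - \left(-1966769\right) \left(- \frac{1}{355484}\right)}{2} = - \frac{-203477 - \frac{1966769}{355484}}{2} = \left(- \frac{1}{2}\right) \left(- \frac{72334784637}{355484}\right) = \frac{72334784637}{710968} \approx 1.0174 \cdot 10^{5}$)
$V = - \frac{105044}{73}$ ($V = \frac{26}{584} \cdot 248 - 1450 = 26 \cdot \frac{1}{584} \cdot 248 - 1450 = \frac{13}{292} \cdot 248 - 1450 = \frac{806}{73} - 1450 = - \frac{105044}{73} \approx -1439.0$)
$\frac{C - -2321731}{V} = \frac{\frac{72334784637}{710968} - -2321731}{- \frac{105044}{73}} = \left(\frac{72334784637}{710968} + 2321731\right) \left(- \frac{73}{105044}\right) = \frac{1723011230245}{710968} \left(- \frac{73}{105044}\right) = - \frac{125779819807885}{74682922592}$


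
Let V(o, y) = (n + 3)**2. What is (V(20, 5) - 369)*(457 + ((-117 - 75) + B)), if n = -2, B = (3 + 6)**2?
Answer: -127328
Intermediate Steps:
B = 81 (B = 9**2 = 81)
V(o, y) = 1 (V(o, y) = (-2 + 3)**2 = 1**2 = 1)
(V(20, 5) - 369)*(457 + ((-117 - 75) + B)) = (1 - 369)*(457 + ((-117 - 75) + 81)) = -368*(457 + (-192 + 81)) = -368*(457 - 111) = -368*346 = -127328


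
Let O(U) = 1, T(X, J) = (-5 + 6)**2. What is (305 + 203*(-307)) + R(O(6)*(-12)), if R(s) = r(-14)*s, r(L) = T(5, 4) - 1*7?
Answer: -61944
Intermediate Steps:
T(X, J) = 1 (T(X, J) = 1**2 = 1)
r(L) = -6 (r(L) = 1 - 1*7 = 1 - 7 = -6)
R(s) = -6*s
(305 + 203*(-307)) + R(O(6)*(-12)) = (305 + 203*(-307)) - 6*(-12) = (305 - 62321) - 6*(-12) = -62016 + 72 = -61944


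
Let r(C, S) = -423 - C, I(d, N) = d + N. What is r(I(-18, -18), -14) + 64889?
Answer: 64502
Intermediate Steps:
I(d, N) = N + d
r(I(-18, -18), -14) + 64889 = (-423 - (-18 - 18)) + 64889 = (-423 - 1*(-36)) + 64889 = (-423 + 36) + 64889 = -387 + 64889 = 64502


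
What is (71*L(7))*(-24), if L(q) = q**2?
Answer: -83496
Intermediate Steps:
(71*L(7))*(-24) = (71*7**2)*(-24) = (71*49)*(-24) = 3479*(-24) = -83496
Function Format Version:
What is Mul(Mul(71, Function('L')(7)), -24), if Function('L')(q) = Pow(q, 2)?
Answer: -83496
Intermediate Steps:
Mul(Mul(71, Function('L')(7)), -24) = Mul(Mul(71, Pow(7, 2)), -24) = Mul(Mul(71, 49), -24) = Mul(3479, -24) = -83496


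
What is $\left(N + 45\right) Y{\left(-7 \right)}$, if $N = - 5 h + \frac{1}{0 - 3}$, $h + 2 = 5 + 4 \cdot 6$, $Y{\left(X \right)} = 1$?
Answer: $- \frac{271}{3} \approx -90.333$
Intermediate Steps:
$h = 27$ ($h = -2 + \left(5 + 4 \cdot 6\right) = -2 + \left(5 + 24\right) = -2 + 29 = 27$)
$N = - \frac{406}{3}$ ($N = \left(-5\right) 27 + \frac{1}{0 - 3} = -135 + \frac{1}{-3} = -135 - \frac{1}{3} = - \frac{406}{3} \approx -135.33$)
$\left(N + 45\right) Y{\left(-7 \right)} = \left(- \frac{406}{3} + 45\right) 1 = \left(- \frac{271}{3}\right) 1 = - \frac{271}{3}$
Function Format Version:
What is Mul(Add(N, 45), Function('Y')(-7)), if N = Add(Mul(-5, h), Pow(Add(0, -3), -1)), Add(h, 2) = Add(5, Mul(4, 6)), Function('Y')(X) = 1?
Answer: Rational(-271, 3) ≈ -90.333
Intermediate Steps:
h = 27 (h = Add(-2, Add(5, Mul(4, 6))) = Add(-2, Add(5, 24)) = Add(-2, 29) = 27)
N = Rational(-406, 3) (N = Add(Mul(-5, 27), Pow(Add(0, -3), -1)) = Add(-135, Pow(-3, -1)) = Add(-135, Rational(-1, 3)) = Rational(-406, 3) ≈ -135.33)
Mul(Add(N, 45), Function('Y')(-7)) = Mul(Add(Rational(-406, 3), 45), 1) = Mul(Rational(-271, 3), 1) = Rational(-271, 3)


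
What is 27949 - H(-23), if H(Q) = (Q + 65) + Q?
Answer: 27930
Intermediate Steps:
H(Q) = 65 + 2*Q (H(Q) = (65 + Q) + Q = 65 + 2*Q)
27949 - H(-23) = 27949 - (65 + 2*(-23)) = 27949 - (65 - 46) = 27949 - 1*19 = 27949 - 19 = 27930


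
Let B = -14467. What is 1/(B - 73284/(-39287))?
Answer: -39287/568291745 ≈ -6.9132e-5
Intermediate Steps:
1/(B - 73284/(-39287)) = 1/(-14467 - 73284/(-39287)) = 1/(-14467 - 73284*(-1/39287)) = 1/(-14467 + 73284/39287) = 1/(-568291745/39287) = -39287/568291745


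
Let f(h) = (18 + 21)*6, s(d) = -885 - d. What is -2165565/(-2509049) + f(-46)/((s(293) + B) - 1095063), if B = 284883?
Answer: 878230684902/1017868489271 ≈ 0.86281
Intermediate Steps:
f(h) = 234 (f(h) = 39*6 = 234)
-2165565/(-2509049) + f(-46)/((s(293) + B) - 1095063) = -2165565/(-2509049) + 234/(((-885 - 1*293) + 284883) - 1095063) = -2165565*(-1/2509049) + 234/(((-885 - 293) + 284883) - 1095063) = 2165565/2509049 + 234/((-1178 + 284883) - 1095063) = 2165565/2509049 + 234/(283705 - 1095063) = 2165565/2509049 + 234/(-811358) = 2165565/2509049 + 234*(-1/811358) = 2165565/2509049 - 117/405679 = 878230684902/1017868489271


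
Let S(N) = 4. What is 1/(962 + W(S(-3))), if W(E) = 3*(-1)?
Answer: 1/959 ≈ 0.0010428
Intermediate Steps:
W(E) = -3
1/(962 + W(S(-3))) = 1/(962 - 3) = 1/959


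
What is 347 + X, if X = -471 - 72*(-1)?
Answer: -52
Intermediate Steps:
X = -399 (X = -471 + 72 = -399)
347 + X = 347 - 399 = -52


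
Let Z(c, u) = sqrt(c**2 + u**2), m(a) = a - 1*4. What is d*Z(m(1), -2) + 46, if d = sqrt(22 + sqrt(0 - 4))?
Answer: 46 + sqrt(286 + 26*I) ≈ 62.929 + 0.76791*I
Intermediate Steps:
m(a) = -4 + a (m(a) = a - 4 = -4 + a)
d = sqrt(22 + 2*I) (d = sqrt(22 + sqrt(-4)) = sqrt(22 + 2*I) ≈ 4.6953 + 0.21298*I)
d*Z(m(1), -2) + 46 = sqrt(22 + 2*I)*sqrt((-4 + 1)**2 + (-2)**2) + 46 = sqrt(22 + 2*I)*sqrt((-3)**2 + 4) + 46 = sqrt(22 + 2*I)*sqrt(9 + 4) + 46 = sqrt(22 + 2*I)*sqrt(13) + 46 = sqrt(13)*sqrt(22 + 2*I) + 46 = 46 + sqrt(13)*sqrt(22 + 2*I)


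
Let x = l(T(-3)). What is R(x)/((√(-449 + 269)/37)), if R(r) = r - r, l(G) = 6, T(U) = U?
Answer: 0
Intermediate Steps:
x = 6
R(r) = 0
R(x)/((√(-449 + 269)/37)) = 0/((√(-449 + 269)/37)) = 0/((√(-180)*(1/37))) = 0/(((6*I*√5)*(1/37))) = 0/((6*I*√5/37)) = 0*(-37*I*√5/30) = 0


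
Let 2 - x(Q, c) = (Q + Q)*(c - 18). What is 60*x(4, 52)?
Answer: -16200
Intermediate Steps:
x(Q, c) = 2 - 2*Q*(-18 + c) (x(Q, c) = 2 - (Q + Q)*(c - 18) = 2 - 2*Q*(-18 + c))
60*x(4, 52) = 60*(2 + 36*4 - 2*4*52) = 60*(2 + 144 - 416) = 60*(-270) = -16200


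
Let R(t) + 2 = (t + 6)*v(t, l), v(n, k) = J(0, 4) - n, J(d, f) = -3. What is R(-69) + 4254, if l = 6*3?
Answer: 94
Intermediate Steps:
l = 18
v(n, k) = -3 - n
R(t) = -2 + (-3 - t)*(6 + t) (R(t) = -2 + (t + 6)*(-3 - t) = -2 + (6 + t)*(-3 - t) = -2 + (-3 - t)*(6 + t))
R(-69) + 4254 = (-20 - 1*(-69)² - 9*(-69)) + 4254 = (-20 - 1*4761 + 621) + 4254 = (-20 - 4761 + 621) + 4254 = -4160 + 4254 = 94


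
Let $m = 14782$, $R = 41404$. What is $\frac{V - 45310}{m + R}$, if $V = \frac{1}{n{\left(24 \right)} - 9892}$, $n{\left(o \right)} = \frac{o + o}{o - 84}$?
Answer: $- \frac{172401065}{213783408} \approx -0.80643$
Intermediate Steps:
$n{\left(o \right)} = \frac{2 o}{-84 + o}$
$V = - \frac{5}{49464}$ ($V = \frac{1}{2 \cdot 24 \frac{1}{-84 + 24} - 9892} = \frac{1}{2 \cdot 24 \frac{1}{-60} - 9892} = \frac{1}{2 \cdot 24 \left(- \frac{1}{60}\right) - 9892} = \frac{1}{- \frac{4}{5} - 9892} = \frac{1}{- \frac{49464}{5}} = - \frac{5}{49464} \approx -0.00010108$)
$\frac{V - 45310}{m + R} = \frac{- \frac{5}{49464} - 45310}{14782 + 41404} = - \frac{2241213845}{49464 \cdot 56186} = \left(- \frac{2241213845}{49464}\right) \frac{1}{56186} = - \frac{172401065}{213783408}$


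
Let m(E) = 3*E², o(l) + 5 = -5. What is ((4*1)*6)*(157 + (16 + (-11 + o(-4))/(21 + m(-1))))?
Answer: 4131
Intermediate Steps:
o(l) = -10 (o(l) = -5 - 5 = -10)
((4*1)*6)*(157 + (16 + (-11 + o(-4))/(21 + m(-1)))) = ((4*1)*6)*(157 + (16 + (-11 - 10)/(21 + 3*(-1)²))) = (4*6)*(157 + (16 - 21/(21 + 3*1))) = 24*(157 + (16 - 21/(21 + 3))) = 24*(157 + (16 - 21/24)) = 24*(157 + (16 - 21*1/24)) = 24*(157 + (16 - 7/8)) = 24*(157 + 121/8) = 24*(1377/8) = 4131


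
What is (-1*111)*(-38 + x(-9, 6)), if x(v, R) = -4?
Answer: 4662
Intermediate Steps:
(-1*111)*(-38 + x(-9, 6)) = (-1*111)*(-38 - 4) = -111*(-42) = 4662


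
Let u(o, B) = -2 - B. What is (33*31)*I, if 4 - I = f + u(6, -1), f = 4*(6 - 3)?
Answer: -7161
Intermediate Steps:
f = 12 (f = 4*3 = 12)
I = -7 (I = 4 - (12 + (-2 - 1*(-1))) = 4 - (12 + (-2 + 1)) = 4 - (12 - 1) = 4 - 1*11 = 4 - 11 = -7)
(33*31)*I = (33*31)*(-7) = 1023*(-7) = -7161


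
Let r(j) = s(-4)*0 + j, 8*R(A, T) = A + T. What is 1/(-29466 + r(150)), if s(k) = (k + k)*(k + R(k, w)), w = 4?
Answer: -1/29316 ≈ -3.4111e-5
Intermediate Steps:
R(A, T) = A/8 + T/8 (R(A, T) = (A + T)/8 = A/8 + T/8)
s(k) = 2*k*(½ + 9*k/8) (s(k) = (k + k)*(k + (k/8 + (⅛)*4)) = (2*k)*(k + (k/8 + ½)) = (2*k)*(k + (½ + k/8)) = (2*k)*(½ + 9*k/8) = 2*k*(½ + 9*k/8))
r(j) = j (r(j) = ((¼)*(-4)*(4 + 9*(-4)))*0 + j = ((¼)*(-4)*(4 - 36))*0 + j = ((¼)*(-4)*(-32))*0 + j = 32*0 + j = 0 + j = j)
1/(-29466 + r(150)) = 1/(-29466 + 150) = 1/(-29316) = -1/29316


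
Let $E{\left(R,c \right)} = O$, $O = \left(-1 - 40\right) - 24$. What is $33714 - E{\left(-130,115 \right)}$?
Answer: $33779$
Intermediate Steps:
$O = -65$ ($O = -41 - 24 = -65$)
$E{\left(R,c \right)} = -65$
$33714 - E{\left(-130,115 \right)} = 33714 - -65 = 33714 + 65 = 33779$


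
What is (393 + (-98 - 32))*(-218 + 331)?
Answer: 29719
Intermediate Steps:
(393 + (-98 - 32))*(-218 + 331) = (393 - 130)*113 = 263*113 = 29719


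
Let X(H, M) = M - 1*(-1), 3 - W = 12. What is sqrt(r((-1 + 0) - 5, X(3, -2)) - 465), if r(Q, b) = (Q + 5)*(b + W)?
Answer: I*sqrt(455) ≈ 21.331*I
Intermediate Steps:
W = -9 (W = 3 - 1*12 = 3 - 12 = -9)
X(H, M) = 1 + M (X(H, M) = M + 1 = 1 + M)
r(Q, b) = (-9 + b)*(5 + Q) (r(Q, b) = (Q + 5)*(b - 9) = (5 + Q)*(-9 + b) = (-9 + b)*(5 + Q))
sqrt(r((-1 + 0) - 5, X(3, -2)) - 465) = sqrt((-45 - 9*((-1 + 0) - 5) + 5*(1 - 2) + ((-1 + 0) - 5)*(1 - 2)) - 465) = sqrt((-45 - 9*(-1 - 5) + 5*(-1) + (-1 - 5)*(-1)) - 465) = sqrt((-45 - 9*(-6) - 5 - 6*(-1)) - 465) = sqrt((-45 + 54 - 5 + 6) - 465) = sqrt(10 - 465) = sqrt(-455) = I*sqrt(455)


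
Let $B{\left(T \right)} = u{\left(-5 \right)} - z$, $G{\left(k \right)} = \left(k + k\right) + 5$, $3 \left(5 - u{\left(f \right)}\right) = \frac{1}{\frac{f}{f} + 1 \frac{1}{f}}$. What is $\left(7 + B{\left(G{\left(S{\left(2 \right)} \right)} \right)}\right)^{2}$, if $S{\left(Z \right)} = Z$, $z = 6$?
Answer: $\frac{4489}{144} \approx 31.174$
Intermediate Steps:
$u{\left(f \right)} = 5 - \frac{1}{3 \left(1 + \frac{1}{f}\right)}$ ($u{\left(f \right)} = 5 - \frac{1}{3 \left(\frac{f}{f} + 1 \frac{1}{f}\right)} = 5 - \frac{1}{3 \left(1 + \frac{1}{f}\right)}$)
$G{\left(k \right)} = 5 + 2 k$ ($G{\left(k \right)} = 2 k + 5 = 5 + 2 k$)
$B{\left(T \right)} = - \frac{17}{12}$ ($B{\left(T \right)} = \frac{15 + 14 \left(-5\right)}{3 \left(1 - 5\right)} - 6 = \frac{15 - 70}{3 \left(-4\right)} - 6 = \frac{1}{3} \left(- \frac{1}{4}\right) \left(-55\right) - 6 = \frac{55}{12} - 6 = - \frac{17}{12}$)
$\left(7 + B{\left(G{\left(S{\left(2 \right)} \right)} \right)}\right)^{2} = \left(7 - \frac{17}{12}\right)^{2} = \left(\frac{67}{12}\right)^{2} = \frac{4489}{144}$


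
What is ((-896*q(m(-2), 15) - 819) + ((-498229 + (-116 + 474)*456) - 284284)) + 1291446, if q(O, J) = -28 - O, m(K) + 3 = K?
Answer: 691970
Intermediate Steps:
m(K) = -3 + K
((-896*q(m(-2), 15) - 819) + ((-498229 + (-116 + 474)*456) - 284284)) + 1291446 = ((-896*(-28 - (-3 - 2)) - 819) + ((-498229 + (-116 + 474)*456) - 284284)) + 1291446 = ((-896*(-28 - 1*(-5)) - 819) + ((-498229 + 358*456) - 284284)) + 1291446 = ((-896*(-28 + 5) - 819) + ((-498229 + 163248) - 284284)) + 1291446 = ((-896*(-23) - 819) + (-334981 - 284284)) + 1291446 = ((20608 - 819) - 619265) + 1291446 = (19789 - 619265) + 1291446 = -599476 + 1291446 = 691970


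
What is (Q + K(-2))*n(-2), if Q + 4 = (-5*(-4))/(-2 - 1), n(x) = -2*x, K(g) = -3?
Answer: -164/3 ≈ -54.667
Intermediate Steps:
Q = -32/3 (Q = -4 + (-5*(-4))/(-2 - 1) = -4 + 20/(-3) = -4 + 20*(-⅓) = -4 - 20/3 = -32/3 ≈ -10.667)
(Q + K(-2))*n(-2) = (-32/3 - 3)*(-2*(-2)) = -41/3*4 = -164/3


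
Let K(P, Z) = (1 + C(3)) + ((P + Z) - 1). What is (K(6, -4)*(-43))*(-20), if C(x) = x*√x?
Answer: 1720 + 2580*√3 ≈ 6188.7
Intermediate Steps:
C(x) = x^(3/2)
K(P, Z) = P + Z + 3*√3 (K(P, Z) = (1 + 3^(3/2)) + ((P + Z) - 1) = (1 + 3*√3) + (-1 + P + Z) = P + Z + 3*√3)
(K(6, -4)*(-43))*(-20) = ((6 - 4 + 3*√3)*(-43))*(-20) = ((2 + 3*√3)*(-43))*(-20) = (-86 - 129*√3)*(-20) = 1720 + 2580*√3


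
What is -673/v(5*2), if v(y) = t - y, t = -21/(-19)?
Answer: 12787/169 ≈ 75.663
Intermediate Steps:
t = 21/19 (t = -21*(-1/19) = 21/19 ≈ 1.1053)
v(y) = 21/19 - y
-673/v(5*2) = -673/(21/19 - 5*2) = -673/(21/19 - 1*10) = -673/(21/19 - 10) = -673/(-169/19) = -673*(-19/169) = 12787/169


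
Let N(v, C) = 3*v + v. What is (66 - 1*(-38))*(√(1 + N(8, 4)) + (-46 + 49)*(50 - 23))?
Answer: 8424 + 104*√33 ≈ 9021.4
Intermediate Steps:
N(v, C) = 4*v
(66 - 1*(-38))*(√(1 + N(8, 4)) + (-46 + 49)*(50 - 23)) = (66 - 1*(-38))*(√(1 + 4*8) + (-46 + 49)*(50 - 23)) = (66 + 38)*(√(1 + 32) + 3*27) = 104*(√33 + 81) = 104*(81 + √33) = 8424 + 104*√33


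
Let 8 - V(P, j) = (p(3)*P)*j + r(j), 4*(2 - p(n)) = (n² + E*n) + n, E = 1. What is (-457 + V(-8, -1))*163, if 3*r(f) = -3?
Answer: -70742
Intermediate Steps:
r(f) = -1 (r(f) = (⅓)*(-3) = -1)
p(n) = 2 - n/2 - n²/4 (p(n) = 2 - ((n² + 1*n) + n)/4 = 2 - ((n² + n) + n)/4 = 2 - ((n + n²) + n)/4 = 2 - (n² + 2*n)/4 = 2 + (-n/2 - n²/4) = 2 - n/2 - n²/4)
V(P, j) = 9 + 7*P*j/4 (V(P, j) = 8 - (((2 - ½*3 - ¼*3²)*P)*j - 1) = 8 - (((2 - 3/2 - ¼*9)*P)*j - 1) = 8 - (((2 - 3/2 - 9/4)*P)*j - 1) = 8 - ((-7*P/4)*j - 1) = 8 - (-7*P*j/4 - 1) = 8 - (-1 - 7*P*j/4) = 8 + (1 + 7*P*j/4) = 9 + 7*P*j/4)
(-457 + V(-8, -1))*163 = (-457 + (9 + (7/4)*(-8)*(-1)))*163 = (-457 + (9 + 14))*163 = (-457 + 23)*163 = -434*163 = -70742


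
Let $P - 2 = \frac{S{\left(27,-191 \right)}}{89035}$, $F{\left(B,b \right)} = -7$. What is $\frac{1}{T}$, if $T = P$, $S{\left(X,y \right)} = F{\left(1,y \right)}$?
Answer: $\frac{89035}{178063} \approx 0.50002$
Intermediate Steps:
$S{\left(X,y \right)} = -7$
$P = \frac{178063}{89035}$ ($P = 2 - \frac{7}{89035} = \frac{178063}{89035} \approx 1.9999$)
$T = \frac{178063}{89035} \approx 1.9999$
$\frac{1}{T} = \frac{1}{\frac{178063}{89035}} = \frac{89035}{178063}$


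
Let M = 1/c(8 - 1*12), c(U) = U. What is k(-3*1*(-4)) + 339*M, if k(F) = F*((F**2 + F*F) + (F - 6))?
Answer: 13773/4 ≈ 3443.3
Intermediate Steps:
k(F) = F*(-6 + F + 2*F**2) (k(F) = F*((F**2 + F**2) + (-6 + F)) = F*(2*F**2 + (-6 + F)) = F*(-6 + F + 2*F**2))
M = -1/4 (M = 1/(8 - 1*12) = 1/(8 - 12) = 1/(-4) = -1/4 ≈ -0.25000)
k(-3*1*(-4)) + 339*M = (-3*1*(-4))*(-6 - 3*1*(-4) + 2*(-3*1*(-4))**2) + 339*(-1/4) = (-3*(-4))*(-6 - 3*(-4) + 2*(-3*(-4))**2) - 339/4 = 12*(-6 + 12 + 2*12**2) - 339/4 = 12*(-6 + 12 + 2*144) - 339/4 = 12*(-6 + 12 + 288) - 339/4 = 12*294 - 339/4 = 3528 - 339/4 = 13773/4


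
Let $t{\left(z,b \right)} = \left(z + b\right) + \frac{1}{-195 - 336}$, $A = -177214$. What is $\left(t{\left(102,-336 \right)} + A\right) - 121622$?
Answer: $- \frac{158806171}{531} \approx -2.9907 \cdot 10^{5}$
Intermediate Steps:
$t{\left(z,b \right)} = - \frac{1}{531} + b + z$ ($t{\left(z,b \right)} = \left(b + z\right) + \frac{1}{-531} = \left(b + z\right) - \frac{1}{531} = - \frac{1}{531} + b + z$)
$\left(t{\left(102,-336 \right)} + A\right) - 121622 = \left(\left(- \frac{1}{531} - 336 + 102\right) - 177214\right) - 121622 = \left(- \frac{124255}{531} - 177214\right) - 121622 = - \frac{94224889}{531} - 121622 = - \frac{158806171}{531}$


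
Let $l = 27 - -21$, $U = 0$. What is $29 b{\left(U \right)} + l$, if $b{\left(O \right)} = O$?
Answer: $48$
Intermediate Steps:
$l = 48$ ($l = 27 + 21 = 48$)
$29 b{\left(U \right)} + l = 29 \cdot 0 + 48 = 0 + 48 = 48$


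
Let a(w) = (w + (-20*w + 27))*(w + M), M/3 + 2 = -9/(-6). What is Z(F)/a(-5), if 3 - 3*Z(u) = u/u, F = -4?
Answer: -2/2379 ≈ -0.00084069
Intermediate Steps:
M = -3/2 (M = -6 + 3*(-9/(-6)) = -6 + 3*(-9*(-⅙)) = -6 + 3*(3/2) = -6 + 9/2 = -3/2 ≈ -1.5000)
Z(u) = ⅔ (Z(u) = 1 - u/(3*u) = 1 - ⅓*1 = 1 - ⅓ = ⅔)
a(w) = (27 - 19*w)*(-3/2 + w) (a(w) = (w + (-20*w + 27))*(w - 3/2) = (w + (27 - 20*w))*(-3/2 + w) = (27 - 19*w)*(-3/2 + w))
Z(F)/a(-5) = 2/(3*(-81/2 - 19*(-5)² + (111/2)*(-5))) = 2/(3*(-81/2 - 19*25 - 555/2)) = 2/(3*(-81/2 - 475 - 555/2)) = (⅔)/(-793) = (⅔)*(-1/793) = -2/2379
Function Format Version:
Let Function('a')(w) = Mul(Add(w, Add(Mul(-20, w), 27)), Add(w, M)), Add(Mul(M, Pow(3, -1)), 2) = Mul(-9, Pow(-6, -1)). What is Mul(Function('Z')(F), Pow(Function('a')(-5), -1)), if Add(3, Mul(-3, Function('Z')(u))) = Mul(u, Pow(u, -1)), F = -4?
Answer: Rational(-2, 2379) ≈ -0.00084069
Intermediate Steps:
M = Rational(-3, 2) (M = Add(-6, Mul(3, Mul(-9, Pow(-6, -1)))) = Add(-6, Mul(3, Mul(-9, Rational(-1, 6)))) = Add(-6, Mul(3, Rational(3, 2))) = Add(-6, Rational(9, 2)) = Rational(-3, 2) ≈ -1.5000)
Function('Z')(u) = Rational(2, 3) (Function('Z')(u) = Add(1, Mul(Rational(-1, 3), Mul(u, Pow(u, -1)))) = Add(1, Mul(Rational(-1, 3), 1)) = Add(1, Rational(-1, 3)) = Rational(2, 3))
Function('a')(w) = Mul(Add(27, Mul(-19, w)), Add(Rational(-3, 2), w)) (Function('a')(w) = Mul(Add(w, Add(Mul(-20, w), 27)), Add(w, Rational(-3, 2))) = Mul(Add(w, Add(27, Mul(-20, w))), Add(Rational(-3, 2), w)) = Mul(Add(27, Mul(-19, w)), Add(Rational(-3, 2), w)))
Mul(Function('Z')(F), Pow(Function('a')(-5), -1)) = Mul(Rational(2, 3), Pow(Add(Rational(-81, 2), Mul(-19, Pow(-5, 2)), Mul(Rational(111, 2), -5)), -1)) = Mul(Rational(2, 3), Pow(Add(Rational(-81, 2), Mul(-19, 25), Rational(-555, 2)), -1)) = Mul(Rational(2, 3), Pow(Add(Rational(-81, 2), -475, Rational(-555, 2)), -1)) = Mul(Rational(2, 3), Pow(-793, -1)) = Mul(Rational(2, 3), Rational(-1, 793)) = Rational(-2, 2379)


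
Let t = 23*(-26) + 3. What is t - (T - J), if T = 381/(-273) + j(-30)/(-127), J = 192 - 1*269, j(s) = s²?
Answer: -7668275/11557 ≈ -663.52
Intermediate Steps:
t = -595 (t = -598 + 3 = -595)
J = -77 (J = 192 - 269 = -77)
T = -98029/11557 (T = 381/(-273) + (-30)²/(-127) = 381*(-1/273) + 900*(-1/127) = -127/91 - 900/127 = -98029/11557 ≈ -8.4822)
t - (T - J) = -595 - (-98029/11557 - 1*(-77)) = -595 - (-98029/11557 + 77) = -595 - 1*791860/11557 = -595 - 791860/11557 = -7668275/11557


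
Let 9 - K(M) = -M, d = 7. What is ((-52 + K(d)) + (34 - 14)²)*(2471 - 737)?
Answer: 631176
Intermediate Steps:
K(M) = 9 + M (K(M) = 9 - (-1)*M = 9 + M)
((-52 + K(d)) + (34 - 14)²)*(2471 - 737) = ((-52 + (9 + 7)) + (34 - 14)²)*(2471 - 737) = ((-52 + 16) + 20²)*1734 = (-36 + 400)*1734 = 364*1734 = 631176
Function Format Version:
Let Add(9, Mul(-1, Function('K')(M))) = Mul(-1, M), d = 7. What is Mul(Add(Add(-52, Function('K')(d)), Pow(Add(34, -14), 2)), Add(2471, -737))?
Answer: 631176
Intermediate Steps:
Function('K')(M) = Add(9, M) (Function('K')(M) = Add(9, Mul(-1, Mul(-1, M))) = Add(9, M))
Mul(Add(Add(-52, Function('K')(d)), Pow(Add(34, -14), 2)), Add(2471, -737)) = Mul(Add(Add(-52, Add(9, 7)), Pow(Add(34, -14), 2)), Add(2471, -737)) = Mul(Add(Add(-52, 16), Pow(20, 2)), 1734) = Mul(Add(-36, 400), 1734) = Mul(364, 1734) = 631176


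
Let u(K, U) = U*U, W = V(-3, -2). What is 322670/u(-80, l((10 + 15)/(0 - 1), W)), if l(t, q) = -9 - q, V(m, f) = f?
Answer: 322670/49 ≈ 6585.1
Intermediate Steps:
W = -2
u(K, U) = U**2
322670/u(-80, l((10 + 15)/(0 - 1), W)) = 322670/((-9 - 1*(-2))**2) = 322670/((-9 + 2)**2) = 322670/((-7)**2) = 322670/49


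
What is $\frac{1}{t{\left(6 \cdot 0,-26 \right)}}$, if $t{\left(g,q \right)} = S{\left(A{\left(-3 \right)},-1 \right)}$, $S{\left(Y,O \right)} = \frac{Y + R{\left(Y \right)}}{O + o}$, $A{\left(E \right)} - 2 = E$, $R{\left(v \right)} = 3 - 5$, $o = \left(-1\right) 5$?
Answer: $2$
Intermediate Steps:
$o = -5$
$R{\left(v \right)} = -2$
$A{\left(E \right)} = 2 + E$
$S{\left(Y,O \right)} = \frac{-2 + Y}{-5 + O}$ ($S{\left(Y,O \right)} = \frac{Y - 2}{O - 5} = \frac{-2 + Y}{-5 + O}$)
$t{\left(g,q \right)} = \frac{1}{2}$ ($t{\left(g,q \right)} = \frac{-2 + \left(2 - 3\right)}{-5 - 1} = \frac{-2 - 1}{-6} = \left(- \frac{1}{6}\right) \left(-3\right) = \frac{1}{2}$)
$\frac{1}{t{\left(6 \cdot 0,-26 \right)}} = \frac{1}{\frac{1}{2}} = 2$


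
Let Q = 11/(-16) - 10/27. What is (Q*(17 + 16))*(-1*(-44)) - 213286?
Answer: -7733593/36 ≈ -2.1482e+5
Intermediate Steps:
Q = -457/432 (Q = 11*(-1/16) - 10*1/27 = -11/16 - 10/27 = -457/432 ≈ -1.0579)
(Q*(17 + 16))*(-1*(-44)) - 213286 = (-457*(17 + 16)/432)*(-1*(-44)) - 213286 = -457/432*33*44 - 213286 = -5027/144*44 - 213286 = -55297/36 - 213286 = -7733593/36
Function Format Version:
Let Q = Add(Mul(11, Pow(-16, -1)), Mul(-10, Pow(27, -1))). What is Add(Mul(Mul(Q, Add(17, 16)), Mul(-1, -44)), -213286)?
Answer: Rational(-7733593, 36) ≈ -2.1482e+5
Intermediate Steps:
Q = Rational(-457, 432) (Q = Add(Mul(11, Rational(-1, 16)), Mul(-10, Rational(1, 27))) = Add(Rational(-11, 16), Rational(-10, 27)) = Rational(-457, 432) ≈ -1.0579)
Add(Mul(Mul(Q, Add(17, 16)), Mul(-1, -44)), -213286) = Add(Mul(Mul(Rational(-457, 432), Add(17, 16)), Mul(-1, -44)), -213286) = Add(Mul(Mul(Rational(-457, 432), 33), 44), -213286) = Add(Mul(Rational(-5027, 144), 44), -213286) = Add(Rational(-55297, 36), -213286) = Rational(-7733593, 36)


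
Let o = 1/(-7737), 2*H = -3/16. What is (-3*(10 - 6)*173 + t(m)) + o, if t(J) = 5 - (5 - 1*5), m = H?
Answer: -16023328/7737 ≈ -2071.0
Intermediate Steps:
H = -3/32 (H = (-3/16)/2 = (-3*1/16)/2 = (1/2)*(-3/16) = -3/32 ≈ -0.093750)
o = -1/7737 ≈ -0.00012925
m = -3/32 ≈ -0.093750
t(J) = 5 (t(J) = 5 - (5 - 5) = 5 - 1*0 = 5 + 0 = 5)
(-3*(10 - 6)*173 + t(m)) + o = (-3*(10 - 6)*173 + 5) - 1/7737 = (-3*4*173 + 5) - 1/7737 = (-12*173 + 5) - 1/7737 = (-2076 + 5) - 1/7737 = -2071 - 1/7737 = -16023328/7737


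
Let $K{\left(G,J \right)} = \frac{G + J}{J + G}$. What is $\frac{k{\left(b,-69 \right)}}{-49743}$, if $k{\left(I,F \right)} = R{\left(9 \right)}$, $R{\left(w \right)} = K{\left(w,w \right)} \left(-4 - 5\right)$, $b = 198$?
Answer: $\frac{1}{5527} \approx 0.00018093$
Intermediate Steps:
$K{\left(G,J \right)} = 1$ ($K{\left(G,J \right)} = \frac{G + J}{G + J} = 1$)
$R{\left(w \right)} = -9$ ($R{\left(w \right)} = 1 \left(-4 - 5\right) = 1 \left(-9\right) = -9$)
$k{\left(I,F \right)} = -9$
$\frac{k{\left(b,-69 \right)}}{-49743} = - \frac{9}{-49743} = \left(-9\right) \left(- \frac{1}{49743}\right) = \frac{1}{5527}$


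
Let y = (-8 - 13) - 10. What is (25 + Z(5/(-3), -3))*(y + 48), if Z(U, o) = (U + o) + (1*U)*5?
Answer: 204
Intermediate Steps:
Z(U, o) = o + 6*U (Z(U, o) = (U + o) + U*5 = (U + o) + 5*U = o + 6*U)
y = -31 (y = -21 - 10 = -31)
(25 + Z(5/(-3), -3))*(y + 48) = (25 + (-3 + 6*(5/(-3))))*(-31 + 48) = (25 + (-3 + 6*(5*(-1/3))))*17 = (25 + (-3 + 6*(-5/3)))*17 = (25 + (-3 - 10))*17 = (25 - 13)*17 = 12*17 = 204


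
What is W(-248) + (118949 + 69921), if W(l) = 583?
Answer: 189453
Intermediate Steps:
W(-248) + (118949 + 69921) = 583 + (118949 + 69921) = 583 + 188870 = 189453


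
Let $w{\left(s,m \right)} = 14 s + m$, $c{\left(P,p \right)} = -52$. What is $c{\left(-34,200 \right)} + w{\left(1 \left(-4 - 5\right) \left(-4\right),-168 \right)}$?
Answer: $284$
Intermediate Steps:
$w{\left(s,m \right)} = m + 14 s$
$c{\left(-34,200 \right)} + w{\left(1 \left(-4 - 5\right) \left(-4\right),-168 \right)} = -52 - \left(168 - 14 \cdot 1 \left(-4 - 5\right) \left(-4\right)\right) = -52 - \left(168 - 14 \cdot 1 \left(-9\right) \left(-4\right)\right) = -52 - \left(168 - 14 \left(\left(-9\right) \left(-4\right)\right)\right) = -52 + \left(-168 + 14 \cdot 36\right) = -52 + \left(-168 + 504\right) = -52 + 336 = 284$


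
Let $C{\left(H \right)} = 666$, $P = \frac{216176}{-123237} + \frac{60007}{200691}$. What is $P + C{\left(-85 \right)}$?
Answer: $\frac{1826210367985}{2748061863} \approx 664.54$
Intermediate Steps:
$P = - \frac{3998832773}{2748061863}$ ($P = 216176 \left(- \frac{1}{123237}\right) + 60007 \cdot \frac{1}{200691} = - \frac{216176}{123237} + \frac{60007}{200691} = - \frac{3998832773}{2748061863} \approx -1.4551$)
$P + C{\left(-85 \right)} = - \frac{3998832773}{2748061863} + 666 = \frac{1826210367985}{2748061863}$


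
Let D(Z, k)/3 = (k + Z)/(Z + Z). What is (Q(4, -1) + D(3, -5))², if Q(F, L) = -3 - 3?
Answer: 49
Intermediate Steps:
D(Z, k) = 3*(Z + k)/(2*Z) (D(Z, k) = 3*((k + Z)/(Z + Z)) = 3*((Z + k)/((2*Z))) = 3*((Z + k)*(1/(2*Z))) = 3*((Z + k)/(2*Z)) = 3*(Z + k)/(2*Z))
Q(F, L) = -6
(Q(4, -1) + D(3, -5))² = (-6 + (3/2)*(3 - 5)/3)² = (-6 + (3/2)*(⅓)*(-2))² = (-6 - 1)² = (-7)² = 49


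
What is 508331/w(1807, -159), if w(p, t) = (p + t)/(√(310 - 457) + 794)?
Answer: 201807407/824 + 3558317*I*√3/1648 ≈ 2.4491e+5 + 3739.8*I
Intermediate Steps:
w(p, t) = (p + t)/(794 + 7*I*√3) (w(p, t) = (p + t)/(√(-147) + 794) = (p + t)/(7*I*√3 + 794) = (p + t)/(794 + 7*I*√3))
508331/w(1807, -159) = 508331/((794/630583)*1807 + (794/630583)*(-159) - 7/630583*I*1807*√3 - 7/630583*I*(-159)*√3) = 508331/(1434758/630583 - 126246/630583 - 12649*I*√3/630583 + 1113*I*√3/630583) = 508331/(1308512/630583 - 11536*I*√3/630583)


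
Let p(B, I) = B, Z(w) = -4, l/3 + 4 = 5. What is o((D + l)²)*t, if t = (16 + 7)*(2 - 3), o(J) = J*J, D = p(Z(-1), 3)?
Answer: -23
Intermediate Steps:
l = 3 (l = -12 + 3*5 = -12 + 15 = 3)
D = -4
o(J) = J²
t = -23 (t = 23*(-1) = -23)
o((D + l)²)*t = ((-4 + 3)²)²*(-23) = ((-1)²)²*(-23) = 1²*(-23) = 1*(-23) = -23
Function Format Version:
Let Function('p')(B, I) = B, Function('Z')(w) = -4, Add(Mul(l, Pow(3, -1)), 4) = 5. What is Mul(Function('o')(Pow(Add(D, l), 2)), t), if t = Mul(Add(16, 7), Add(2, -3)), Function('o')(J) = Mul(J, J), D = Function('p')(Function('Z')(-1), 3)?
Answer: -23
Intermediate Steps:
l = 3 (l = Add(-12, Mul(3, 5)) = Add(-12, 15) = 3)
D = -4
Function('o')(J) = Pow(J, 2)
t = -23 (t = Mul(23, -1) = -23)
Mul(Function('o')(Pow(Add(D, l), 2)), t) = Mul(Pow(Pow(Add(-4, 3), 2), 2), -23) = Mul(Pow(Pow(-1, 2), 2), -23) = Mul(Pow(1, 2), -23) = Mul(1, -23) = -23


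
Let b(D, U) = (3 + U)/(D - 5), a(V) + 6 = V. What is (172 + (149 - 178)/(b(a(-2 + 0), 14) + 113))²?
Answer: 62183900689/2108304 ≈ 29495.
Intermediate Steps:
a(V) = -6 + V
b(D, U) = (3 + U)/(-5 + D)
(172 + (149 - 178)/(b(a(-2 + 0), 14) + 113))² = (172 + (149 - 178)/((3 + 14)/(-5 + (-6 + (-2 + 0))) + 113))² = (172 - 29/(17/(-5 + (-6 - 2)) + 113))² = (172 - 29/(17/(-5 - 8) + 113))² = (172 - 29/(17/(-13) + 113))² = (172 - 29/(-1/13*17 + 113))² = (172 - 29/(-17/13 + 113))² = (172 - 29/1452/13)² = (172 - 29*13/1452)² = (172 - 377/1452)² = (249367/1452)² = 62183900689/2108304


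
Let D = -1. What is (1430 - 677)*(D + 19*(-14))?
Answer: -201051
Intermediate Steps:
(1430 - 677)*(D + 19*(-14)) = (1430 - 677)*(-1 + 19*(-14)) = 753*(-1 - 266) = 753*(-267) = -201051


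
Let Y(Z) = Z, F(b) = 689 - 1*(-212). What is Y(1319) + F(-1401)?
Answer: 2220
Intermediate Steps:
F(b) = 901 (F(b) = 689 + 212 = 901)
Y(1319) + F(-1401) = 1319 + 901 = 2220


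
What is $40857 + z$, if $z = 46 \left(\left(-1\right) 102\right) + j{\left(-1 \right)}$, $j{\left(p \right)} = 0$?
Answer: $36165$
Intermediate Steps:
$z = -4692$ ($z = 46 \left(\left(-1\right) 102\right) + 0 = 46 \left(-102\right) + 0 = -4692 + 0 = -4692$)
$40857 + z = 40857 - 4692 = 36165$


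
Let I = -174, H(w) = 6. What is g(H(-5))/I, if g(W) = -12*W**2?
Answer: 72/29 ≈ 2.4828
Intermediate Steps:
g(H(-5))/I = -12*6**2/(-174) = -12*36*(-1/174) = -432*(-1/174) = 72/29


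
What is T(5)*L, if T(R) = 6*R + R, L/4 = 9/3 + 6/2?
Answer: 840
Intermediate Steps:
L = 24 (L = 4*(9/3 + 6/2) = 4*(9*(⅓) + 6*(½)) = 4*(3 + 3) = 4*6 = 24)
T(R) = 7*R
T(5)*L = (7*5)*24 = 35*24 = 840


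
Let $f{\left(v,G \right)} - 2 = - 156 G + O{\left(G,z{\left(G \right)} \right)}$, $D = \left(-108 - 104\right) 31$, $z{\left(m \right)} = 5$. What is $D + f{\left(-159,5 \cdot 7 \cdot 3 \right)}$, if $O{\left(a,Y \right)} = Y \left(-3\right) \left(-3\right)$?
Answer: $-22905$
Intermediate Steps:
$O{\left(a,Y \right)} = 9 Y$ ($O{\left(a,Y \right)} = - 3 Y \left(-3\right) = 9 Y$)
$D = -6572$ ($D = \left(-212\right) 31 = -6572$)
$f{\left(v,G \right)} = 47 - 156 G$ ($f{\left(v,G \right)} = 2 - \left(-45 + 156 G\right) = 47 - 156 G$)
$D + f{\left(-159,5 \cdot 7 \cdot 3 \right)} = -6572 + \left(47 - 156 \cdot 5 \cdot 7 \cdot 3\right) = -6572 + \left(47 - 156 \cdot 35 \cdot 3\right) = -6572 + \left(47 - 16380\right) = -6572 - 16333 = -22905$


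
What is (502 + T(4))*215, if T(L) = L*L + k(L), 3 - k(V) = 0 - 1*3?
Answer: 112660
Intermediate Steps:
k(V) = 6 (k(V) = 3 - (0 - 1*3) = 3 - (0 - 3) = 3 - 1*(-3) = 3 + 3 = 6)
T(L) = 6 + L² (T(L) = L*L + 6 = L² + 6 = 6 + L²)
(502 + T(4))*215 = (502 + (6 + 4²))*215 = (502 + (6 + 16))*215 = (502 + 22)*215 = 524*215 = 112660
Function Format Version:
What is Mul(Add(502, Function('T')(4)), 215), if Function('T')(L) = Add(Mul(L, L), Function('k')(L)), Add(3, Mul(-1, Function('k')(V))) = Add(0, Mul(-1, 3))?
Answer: 112660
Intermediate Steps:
Function('k')(V) = 6 (Function('k')(V) = Add(3, Mul(-1, Add(0, Mul(-1, 3)))) = Add(3, Mul(-1, Add(0, -3))) = Add(3, Mul(-1, -3)) = Add(3, 3) = 6)
Function('T')(L) = Add(6, Pow(L, 2)) (Function('T')(L) = Add(Mul(L, L), 6) = Add(Pow(L, 2), 6) = Add(6, Pow(L, 2)))
Mul(Add(502, Function('T')(4)), 215) = Mul(Add(502, Add(6, Pow(4, 2))), 215) = Mul(Add(502, Add(6, 16)), 215) = Mul(Add(502, 22), 215) = Mul(524, 215) = 112660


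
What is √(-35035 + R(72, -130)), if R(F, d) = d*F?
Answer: I*√44395 ≈ 210.7*I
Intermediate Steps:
R(F, d) = F*d
√(-35035 + R(72, -130)) = √(-35035 + 72*(-130)) = √(-35035 - 9360) = √(-44395) = I*√44395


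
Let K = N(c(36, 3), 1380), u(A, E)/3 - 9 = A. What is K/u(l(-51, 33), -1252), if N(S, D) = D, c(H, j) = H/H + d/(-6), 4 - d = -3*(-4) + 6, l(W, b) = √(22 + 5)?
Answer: 230/3 - 230*√3/9 ≈ 32.403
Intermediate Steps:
l(W, b) = 3*√3 (l(W, b) = √27 = 3*√3)
u(A, E) = 27 + 3*A
d = -14 (d = 4 - (-3*(-4) + 6) = 4 - (12 + 6) = 4 - 1*18 = 4 - 18 = -14)
c(H, j) = 10/3 (c(H, j) = H/H - 14/(-6) = 1 - 14*(-⅙) = 1 + 7/3 = 10/3)
K = 1380
K/u(l(-51, 33), -1252) = 1380/(27 + 3*(3*√3)) = 1380/(27 + 9*√3)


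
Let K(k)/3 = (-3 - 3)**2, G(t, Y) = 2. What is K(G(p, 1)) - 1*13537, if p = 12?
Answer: -13429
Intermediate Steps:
K(k) = 108 (K(k) = 3*(-3 - 3)**2 = 3*(-6)**2 = 3*36 = 108)
K(G(p, 1)) - 1*13537 = 108 - 1*13537 = 108 - 13537 = -13429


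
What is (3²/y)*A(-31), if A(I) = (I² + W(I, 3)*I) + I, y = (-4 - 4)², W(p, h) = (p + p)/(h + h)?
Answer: 11253/64 ≈ 175.83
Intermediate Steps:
W(p, h) = p/h (W(p, h) = (2*p)/((2*h)) = (2*p)*(1/(2*h)) = p/h)
y = 64 (y = (-8)² = 64)
A(I) = I + 4*I²/3 (A(I) = (I² + (I/3)*I) + I = (I² + I²/3) + I = 4*I²/3 + I = I + 4*I²/3)
(3²/y)*A(-31) = (3²/64)*((⅓)*(-31)*(3 + 4*(-31))) = (9*(1/64))*((⅓)*(-31)*(3 - 124)) = 9*((⅓)*(-31)*(-121))/64 = (9/64)*(3751/3) = 11253/64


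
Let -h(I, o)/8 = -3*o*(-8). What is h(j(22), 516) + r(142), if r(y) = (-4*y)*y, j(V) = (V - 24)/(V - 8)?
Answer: -179728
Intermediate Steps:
j(V) = (-24 + V)/(-8 + V)
r(y) = -4*y²
h(I, o) = -192*o (h(I, o) = -8*(-3*o)*(-8) = -192*o)
h(j(22), 516) + r(142) = -192*516 - 4*142² = -99072 - 4*20164 = -99072 - 80656 = -179728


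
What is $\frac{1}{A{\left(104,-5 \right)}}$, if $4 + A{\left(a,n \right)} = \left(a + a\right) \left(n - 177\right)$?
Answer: $- \frac{1}{37860} \approx -2.6413 \cdot 10^{-5}$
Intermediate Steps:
$A{\left(a,n \right)} = -4 + 2 a \left(-177 + n\right)$ ($A{\left(a,n \right)} = -4 + \left(a + a\right) \left(n - 177\right) = -4 + 2 a \left(-177 + n\right)$)
$\frac{1}{A{\left(104,-5 \right)}} = \frac{1}{-4 - 36816 + 2 \cdot 104 \left(-5\right)} = \frac{1}{-4 - 36816 - 1040} = \frac{1}{-37860} = - \frac{1}{37860}$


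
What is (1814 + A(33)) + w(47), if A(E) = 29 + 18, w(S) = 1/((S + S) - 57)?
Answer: 68858/37 ≈ 1861.0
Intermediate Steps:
w(S) = 1/(-57 + 2*S) (w(S) = 1/(2*S - 57) = 1/(-57 + 2*S))
A(E) = 47
(1814 + A(33)) + w(47) = (1814 + 47) + 1/(-57 + 2*47) = 1861 + 1/(-57 + 94) = 1861 + 1/37 = 68858/37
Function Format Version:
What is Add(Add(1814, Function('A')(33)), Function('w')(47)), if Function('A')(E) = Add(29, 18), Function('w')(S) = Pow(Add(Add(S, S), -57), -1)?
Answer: Rational(68858, 37) ≈ 1861.0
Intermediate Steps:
Function('w')(S) = Pow(Add(-57, Mul(2, S)), -1) (Function('w')(S) = Pow(Add(Mul(2, S), -57), -1) = Pow(Add(-57, Mul(2, S)), -1))
Function('A')(E) = 47
Add(Add(1814, Function('A')(33)), Function('w')(47)) = Add(Add(1814, 47), Pow(Add(-57, Mul(2, 47)), -1)) = Add(1861, Pow(Add(-57, 94), -1)) = Add(1861, Pow(37, -1)) = Add(1861, Rational(1, 37)) = Rational(68858, 37)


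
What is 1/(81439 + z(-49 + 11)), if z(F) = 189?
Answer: 1/81628 ≈ 1.2251e-5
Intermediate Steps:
1/(81439 + z(-49 + 11)) = 1/(81439 + 189) = 1/81628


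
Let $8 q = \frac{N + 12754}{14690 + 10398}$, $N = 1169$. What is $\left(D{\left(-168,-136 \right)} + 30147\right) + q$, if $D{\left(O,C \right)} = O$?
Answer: $\frac{859559877}{28672} \approx 29979.0$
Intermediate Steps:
$q = \frac{1989}{28672}$ ($q = \frac{\left(1169 + 12754\right) \frac{1}{14690 + 10398}}{8} = \frac{13923 \cdot \frac{1}{25088}}{8} = \frac{1}{8} \cdot \frac{1989}{3584} = \frac{1989}{28672} \approx 0.069371$)
$\left(D{\left(-168,-136 \right)} + 30147\right) + q = \left(-168 + 30147\right) + \frac{1989}{28672} = 29979 + \frac{1989}{28672} = \frac{859559877}{28672}$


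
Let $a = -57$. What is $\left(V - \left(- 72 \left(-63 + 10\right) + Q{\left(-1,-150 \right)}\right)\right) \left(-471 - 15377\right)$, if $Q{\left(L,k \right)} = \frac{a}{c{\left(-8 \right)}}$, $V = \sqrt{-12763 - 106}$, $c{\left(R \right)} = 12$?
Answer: $60400690 - 15848 i \sqrt{12869} \approx 6.0401 \cdot 10^{7} - 1.7978 \cdot 10^{6} i$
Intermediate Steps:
$V = i \sqrt{12869}$ ($V = \sqrt{-12869} = i \sqrt{12869} \approx 113.44 i$)
$Q{\left(L,k \right)} = - \frac{19}{4}$ ($Q{\left(L,k \right)} = - \frac{57}{12} = \left(-57\right) \frac{1}{12} = - \frac{19}{4}$)
$\left(V - \left(- 72 \left(-63 + 10\right) + Q{\left(-1,-150 \right)}\right)\right) \left(-471 - 15377\right) = \left(i \sqrt{12869} + \left(72 \left(-63 + 10\right) - - \frac{19}{4}\right)\right) \left(-471 - 15377\right) = \left(i \sqrt{12869} + \left(72 \left(-53\right) + \frac{19}{4}\right)\right) \left(-15848\right) = \left(i \sqrt{12869} + \left(-3816 + \frac{19}{4}\right)\right) \left(-15848\right) = \left(i \sqrt{12869} - \frac{15245}{4}\right) \left(-15848\right) = \left(- \frac{15245}{4} + i \sqrt{12869}\right) \left(-15848\right) = 60400690 - 15848 i \sqrt{12869}$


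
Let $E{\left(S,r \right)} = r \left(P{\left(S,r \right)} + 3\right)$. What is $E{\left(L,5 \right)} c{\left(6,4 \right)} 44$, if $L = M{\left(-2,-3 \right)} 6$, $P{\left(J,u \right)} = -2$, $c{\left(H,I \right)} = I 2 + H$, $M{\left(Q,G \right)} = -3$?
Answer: $3080$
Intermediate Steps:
$c{\left(H,I \right)} = H + 2 I$ ($c{\left(H,I \right)} = 2 I + H = H + 2 I$)
$L = -18$ ($L = \left(-3\right) 6 = -18$)
$E{\left(S,r \right)} = r$ ($E{\left(S,r \right)} = r \left(-2 + 3\right) = r 1 = r$)
$E{\left(L,5 \right)} c{\left(6,4 \right)} 44 = 5 \left(6 + 2 \cdot 4\right) 44 = 5 \left(6 + 8\right) 44 = 5 \cdot 14 \cdot 44 = 70 \cdot 44 = 3080$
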